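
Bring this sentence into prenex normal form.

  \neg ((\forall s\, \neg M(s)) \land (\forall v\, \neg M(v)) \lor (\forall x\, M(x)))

Drive negations inward (¬∀x A ≡ ∃x ¬A, ¬∃x A ≡ ∀x ¬A, De Morgan for ∧/∨):
  ((\exists s\, M(s)) \lor (\exists v\, M(v))) \land (\exists x\, \neg M(x))
All bound variables are already distinct, so no renaming is needed.
Finally move all quantifiers to the prefix:
  \exists s\, \exists v\, \exists x\, ((M(s) \lor M(v)) \land \neg M(x))

\exists s\, \exists v\, \exists x\, ((M(s) \lor M(v)) \land \neg M(x))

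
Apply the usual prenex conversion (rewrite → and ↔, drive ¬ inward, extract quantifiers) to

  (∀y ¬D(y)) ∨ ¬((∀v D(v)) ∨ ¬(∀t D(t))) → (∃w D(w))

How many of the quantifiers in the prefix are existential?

Rewrite implications/biconditionals: A → B as ¬A ∨ B.
  ¬((∀y ¬D(y)) ∨ ¬((∀v D(v)) ∨ ¬(∀t D(t)))) ∨ (∃w D(w))
Move each ¬ inward, flipping quantifiers it crosses:
  (∃y D(y)) ∧ ((∀v D(v)) ∨ (∃t ¬D(t))) ∨ (∃w D(w))
All bound variables are already distinct, so no renaming is needed.
Finally move all quantifiers to the prefix:
  ∃y ∀v ∃t ∃w (D(y) ∧ (D(v) ∨ ¬D(t)) ∨ D(w))
The prefix is ∃y ∀v ∃t ∃w: 1 universal, 3 existential.

3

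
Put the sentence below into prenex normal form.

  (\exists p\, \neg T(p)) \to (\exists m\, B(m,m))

Eliminate → and ↔ using ¬ and ∨.
  \neg (\exists p\, \neg T(p)) \lor (\exists m\, B(m,m))
Push ¬ through the quantifiers and connectives to reach negation normal form:
  (\forall p\, T(p)) \lor (\exists m\, B(m,m))
All bound variables are already distinct, so no renaming is needed.
Finally move all quantifiers to the prefix:
  \forall p\, \exists m\, (T(p) \lor B(m,m))

\forall p\, \exists m\, (T(p) \lor B(m,m))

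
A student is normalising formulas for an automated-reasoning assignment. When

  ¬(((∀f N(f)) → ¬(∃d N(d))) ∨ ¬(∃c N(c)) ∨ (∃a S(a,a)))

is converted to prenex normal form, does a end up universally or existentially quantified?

universal

Rewrite implications/biconditionals: A → B as ¬A ∨ B.
  ¬(¬(∀f N(f)) ∨ ¬(∃d N(d)) ∨ ¬(∃c N(c)) ∨ (∃a S(a,a)))
Drive negations inward (¬∀x A ≡ ∃x ¬A, ¬∃x A ≡ ∀x ¬A, De Morgan for ∧/∨):
  (∀f N(f)) ∧ (∃d N(d)) ∧ (∃c N(c)) ∧ (∀a ¬S(a,a))
Extract every quantifier outward, since the variables are now distinct and don't occur free across branches:
  ∀f ∃d ∃c ∀a (N(f) ∧ N(d) ∧ N(c) ∧ ¬S(a,a))
The quantifier ∃a sits under an odd number of negations (counting the antecedent side of each →), so it flips to ∀a.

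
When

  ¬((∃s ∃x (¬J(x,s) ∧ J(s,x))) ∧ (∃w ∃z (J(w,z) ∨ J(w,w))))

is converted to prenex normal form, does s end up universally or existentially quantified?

universal

Push ¬ through the quantifiers and connectives to reach negation normal form:
  (∀s ∀x (J(x,s) ∨ ¬J(s,x))) ∨ (∀w ∀z (¬J(w,z) ∧ ¬J(w,w)))
All bound variables are already distinct, so no renaming is needed.
Extract every quantifier outward, since the variables are now distinct and don't occur free across branches:
  ∀s ∀x ∀w ∀z (J(x,s) ∨ ¬J(s,x) ∨ ¬J(w,z) ∧ ¬J(w,w))
The quantifier ∃s sits under an odd number of negations, so it flips to ∀s.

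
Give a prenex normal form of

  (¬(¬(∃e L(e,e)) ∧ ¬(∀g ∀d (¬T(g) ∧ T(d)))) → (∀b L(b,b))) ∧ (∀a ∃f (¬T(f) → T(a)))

Eliminate → and ↔ using ¬ and ∨.
  (¬¬(¬(∃e L(e,e)) ∧ ¬(∀g ∀d (¬T(g) ∧ T(d)))) ∨ (∀b L(b,b))) ∧ (∀a ∃f (¬¬T(f) ∨ T(a)))
Move each ¬ inward, flipping quantifiers it crosses:
  ((∀e ¬L(e,e)) ∧ (∃g ∃d (T(g) ∨ ¬T(d))) ∨ (∀b L(b,b))) ∧ (∀a ∃f (T(f) ∨ T(a)))
Extract every quantifier outward, since the variables are now distinct and don't occur free across branches:
  ∀e ∃g ∃d ∀b ∀a ∃f ((¬L(e,e) ∧ (T(g) ∨ ¬T(d)) ∨ L(b,b)) ∧ (T(f) ∨ T(a)))

∀e ∃g ∃d ∀b ∀a ∃f ((¬L(e,e) ∧ (T(g) ∨ ¬T(d)) ∨ L(b,b)) ∧ (T(f) ∨ T(a)))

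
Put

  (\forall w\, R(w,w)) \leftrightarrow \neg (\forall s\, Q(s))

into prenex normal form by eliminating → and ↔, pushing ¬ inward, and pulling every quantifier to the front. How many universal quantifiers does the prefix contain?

First replace A → B with ¬A ∨ B; A ↔ B as (¬A ∨ B) ∧ (¬B ∨ A).
  (\neg (\forall w\, R(w,w)) \lor \neg (\forall s\, Q(s))) \land (\neg \neg (\forall s\, Q(s)) \lor (\forall w\, R(w,w)))
Push ¬ through the quantifiers and connectives to reach negation normal form:
  ((\exists w\, \neg R(w,w)) \lor (\exists s\, \neg Q(s))) \land ((\forall s\, Q(s)) \lor (\forall w\, R(w,w)))
Standardize variables apart so no two quantifiers bind the same name: s↦q, w↦w1.
  ((\exists w\, \neg R(w,w)) \lor (\exists s\, \neg Q(s))) \land ((\forall q\, Q(q)) \lor (\forall w1\, R(w1,w1)))
Finally move all quantifiers to the prefix:
  \exists w\, \exists s\, \forall q\, \forall w1\, ((\neg R(w,w) \lor \neg Q(s)) \land (Q(q) \lor R(w1,w1)))
The prefix is \exists w \exists s \forall q \forall w1: 2 universal, 2 existential.

2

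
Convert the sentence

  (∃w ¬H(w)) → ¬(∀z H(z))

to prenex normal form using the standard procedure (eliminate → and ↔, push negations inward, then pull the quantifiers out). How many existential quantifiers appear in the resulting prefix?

Rewrite implications/biconditionals: A → B as ¬A ∨ B.
  ¬(∃w ¬H(w)) ∨ ¬(∀z H(z))
Drive negations inward (¬∀x A ≡ ∃x ¬A, ¬∃x A ≡ ∀x ¬A, De Morgan for ∧/∨):
  (∀w H(w)) ∨ (∃z ¬H(z))
All bound variables are already distinct, so no renaming is needed.
Pull the quantifiers to the front (each side's bound variable is not free in the other side):
  ∀w ∃z (H(w) ∨ ¬H(z))
The prefix is ∀w ∃z: 1 universal, 1 existential.

1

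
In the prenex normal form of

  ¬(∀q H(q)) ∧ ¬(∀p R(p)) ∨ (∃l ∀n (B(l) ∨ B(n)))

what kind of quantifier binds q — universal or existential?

Push ¬ through the quantifiers and connectives to reach negation normal form:
  (∃q ¬H(q)) ∧ (∃p ¬R(p)) ∨ (∃l ∀n (B(l) ∨ B(n)))
All bound variables are already distinct, so no renaming is needed.
Extract every quantifier outward, since the variables are now distinct and don't occur free across branches:
  ∃q ∃p ∃l ∀n (¬H(q) ∧ ¬R(p) ∨ B(l) ∨ B(n))
The quantifier ∀q sits under an odd number of negations, so it flips to ∃q.

existential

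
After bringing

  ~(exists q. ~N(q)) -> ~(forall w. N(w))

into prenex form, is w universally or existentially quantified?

existential

Rewrite implications/biconditionals: A → B as ¬A ∨ B.
  ~~(exists q. ~N(q)) | ~(forall w. N(w))
Move each ¬ inward, flipping quantifiers it crosses:
  (exists q. ~N(q)) | (exists w. ~N(w))
All bound variables are already distinct, so no renaming is needed.
Finally move all quantifiers to the prefix:
  exists q. exists w. (~N(q) | ~N(w))
The quantifier forall w sits under an odd number of negations (counting the antecedent side of each →), so it flips to exists w.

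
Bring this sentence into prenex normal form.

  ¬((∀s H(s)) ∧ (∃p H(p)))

Move each ¬ inward, flipping quantifiers it crosses:
  (∃s ¬H(s)) ∨ (∀p ¬H(p))
All bound variables are already distinct, so no renaming is needed.
Extract every quantifier outward, since the variables are now distinct and don't occur free across branches:
  ∃s ∀p (¬H(s) ∨ ¬H(p))

∃s ∀p (¬H(s) ∨ ¬H(p))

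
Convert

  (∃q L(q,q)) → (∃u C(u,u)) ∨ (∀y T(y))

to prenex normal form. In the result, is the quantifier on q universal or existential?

universal

Eliminate → and ↔ using ¬ and ∨.
  ¬(∃q L(q,q)) ∨ (∃u C(u,u)) ∨ (∀y T(y))
Drive negations inward (¬∀x A ≡ ∃x ¬A, ¬∃x A ≡ ∀x ¬A, De Morgan for ∧/∨):
  (∀q ¬L(q,q)) ∨ (∃u C(u,u)) ∨ (∀y T(y))
Extract every quantifier outward, since the variables are now distinct and don't occur free across branches:
  ∀q ∃u ∀y (¬L(q,q) ∨ C(u,u) ∨ T(y))
The quantifier ∃q sits under an odd number of negations (counting the antecedent side of each →), so it flips to ∀q.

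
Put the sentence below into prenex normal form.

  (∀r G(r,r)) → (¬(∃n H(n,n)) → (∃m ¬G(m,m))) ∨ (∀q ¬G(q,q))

Eliminate → and ↔ using ¬ and ∨.
  ¬(∀r G(r,r)) ∨ ¬¬(∃n H(n,n)) ∨ (∃m ¬G(m,m)) ∨ (∀q ¬G(q,q))
Move each ¬ inward, flipping quantifiers it crosses:
  (∃r ¬G(r,r)) ∨ (∃n H(n,n)) ∨ (∃m ¬G(m,m)) ∨ (∀q ¬G(q,q))
All bound variables are already distinct, so no renaming is needed.
Extract every quantifier outward, since the variables are now distinct and don't occur free across branches:
  ∃r ∃n ∃m ∀q (¬G(r,r) ∨ H(n,n) ∨ ¬G(m,m) ∨ ¬G(q,q))

∃r ∃n ∃m ∀q (¬G(r,r) ∨ H(n,n) ∨ ¬G(m,m) ∨ ¬G(q,q))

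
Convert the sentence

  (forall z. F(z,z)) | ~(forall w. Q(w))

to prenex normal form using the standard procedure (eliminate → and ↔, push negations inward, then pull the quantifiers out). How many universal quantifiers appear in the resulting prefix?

Push ¬ through the quantifiers and connectives to reach negation normal form:
  (forall z. F(z,z)) | (exists w. ~Q(w))
Finally move all quantifiers to the prefix:
  forall z. exists w. (F(z,z) | ~Q(w))
The prefix is forall z exists w: 1 universal, 1 existential.

1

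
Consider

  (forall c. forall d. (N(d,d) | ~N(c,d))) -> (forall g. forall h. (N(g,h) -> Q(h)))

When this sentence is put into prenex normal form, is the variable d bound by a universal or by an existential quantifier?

Eliminate → and ↔ using ¬ and ∨.
  ~(forall c. forall d. (N(d,d) | ~N(c,d))) | (forall g. forall h. (~N(g,h) | Q(h)))
Push ¬ through the quantifiers and connectives to reach negation normal form:
  (exists c. exists d. (~N(d,d) & N(c,d))) | (forall g. forall h. (~N(g,h) | Q(h)))
Finally move all quantifiers to the prefix:
  exists c. exists d. forall g. forall h. (~N(d,d) & N(c,d) | ~N(g,h) | Q(h))
The quantifier forall d sits under an odd number of negations (counting the antecedent side of each →), so it flips to exists d.

existential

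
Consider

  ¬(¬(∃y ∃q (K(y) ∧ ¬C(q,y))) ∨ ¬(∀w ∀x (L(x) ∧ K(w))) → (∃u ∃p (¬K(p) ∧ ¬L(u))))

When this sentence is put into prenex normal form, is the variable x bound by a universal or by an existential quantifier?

Eliminate → and ↔ using ¬ and ∨.
  ¬(¬(¬(∃y ∃q (K(y) ∧ ¬C(q,y))) ∨ ¬(∀w ∀x (L(x) ∧ K(w)))) ∨ (∃u ∃p (¬K(p) ∧ ¬L(u))))
Move each ¬ inward, flipping quantifiers it crosses:
  ((∀y ∀q (¬K(y) ∨ C(q,y))) ∨ (∃w ∃x (¬L(x) ∨ ¬K(w)))) ∧ (∀u ∀p (K(p) ∨ L(u)))
All bound variables are already distinct, so no renaming is needed.
Finally move all quantifiers to the prefix:
  ∀y ∀q ∃w ∃x ∀u ∀p ((¬K(y) ∨ C(q,y) ∨ ¬L(x) ∨ ¬K(w)) ∧ (K(p) ∨ L(u)))
The quantifier ∀x sits under an odd number of negations (counting the antecedent side of each →), so it flips to ∃x.

existential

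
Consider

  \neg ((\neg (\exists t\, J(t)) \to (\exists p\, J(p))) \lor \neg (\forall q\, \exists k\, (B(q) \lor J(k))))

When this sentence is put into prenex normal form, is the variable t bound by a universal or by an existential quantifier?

First replace A → B with ¬A ∨ B.
  \neg (\neg \neg (\exists t\, J(t)) \lor (\exists p\, J(p)) \lor \neg (\forall q\, \exists k\, (B(q) \lor J(k))))
Push ¬ through the quantifiers and connectives to reach negation normal form:
  (\forall t\, \neg J(t)) \land (\forall p\, \neg J(p)) \land (\forall q\, \exists k\, (B(q) \lor J(k)))
Extract every quantifier outward, since the variables are now distinct and don't occur free across branches:
  \forall t\, \forall p\, \forall q\, \exists k\, (\neg J(t) \land \neg J(p) \land (B(q) \lor J(k)))
The quantifier \exists t sits under an odd number of negations (counting the antecedent side of each →), so it flips to \forall t.

universal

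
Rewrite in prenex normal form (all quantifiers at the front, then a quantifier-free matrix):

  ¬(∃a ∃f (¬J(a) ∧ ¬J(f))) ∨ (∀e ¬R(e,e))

Push ¬ through the quantifiers and connectives to reach negation normal form:
  (∀a ∀f (J(a) ∨ J(f))) ∨ (∀e ¬R(e,e))
All bound variables are already distinct, so no renaming is needed.
Pull the quantifiers to the front (each side's bound variable is not free in the other side):
  ∀a ∀f ∀e (J(a) ∨ J(f) ∨ ¬R(e,e))

∀a ∀f ∀e (J(a) ∨ J(f) ∨ ¬R(e,e))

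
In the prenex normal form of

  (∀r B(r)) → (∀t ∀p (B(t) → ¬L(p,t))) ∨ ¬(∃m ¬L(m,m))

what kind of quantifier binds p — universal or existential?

Rewrite implications/biconditionals: A → B as ¬A ∨ B.
  ¬(∀r B(r)) ∨ (∀t ∀p (¬B(t) ∨ ¬L(p,t))) ∨ ¬(∃m ¬L(m,m))
Move each ¬ inward, flipping quantifiers it crosses:
  (∃r ¬B(r)) ∨ (∀t ∀p (¬B(t) ∨ ¬L(p,t))) ∨ (∀m L(m,m))
All bound variables are already distinct, so no renaming is needed.
Finally move all quantifiers to the prefix:
  ∃r ∀t ∀p ∀m (¬B(r) ∨ ¬B(t) ∨ ¬L(p,t) ∨ L(m,m))
The quantifier ∀p sits under an even number of negations (counting the antecedent side of each →), so it remains universal.

universal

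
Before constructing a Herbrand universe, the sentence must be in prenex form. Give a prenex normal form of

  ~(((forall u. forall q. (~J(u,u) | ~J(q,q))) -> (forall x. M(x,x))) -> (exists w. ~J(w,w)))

Eliminate → and ↔ using ¬ and ∨.
  ~(~(~(forall u. forall q. (~J(u,u) | ~J(q,q))) | (forall x. M(x,x))) | (exists w. ~J(w,w)))
Push ¬ through the quantifiers and connectives to reach negation normal form:
  ((exists u. exists q. (J(u,u) & J(q,q))) | (forall x. M(x,x))) & (forall w. J(w,w))
Pull the quantifiers to the front (each side's bound variable is not free in the other side):
  exists u. exists q. forall x. forall w. ((J(u,u) & J(q,q) | M(x,x)) & J(w,w))

exists u. exists q. forall x. forall w. ((J(u,u) & J(q,q) | M(x,x)) & J(w,w))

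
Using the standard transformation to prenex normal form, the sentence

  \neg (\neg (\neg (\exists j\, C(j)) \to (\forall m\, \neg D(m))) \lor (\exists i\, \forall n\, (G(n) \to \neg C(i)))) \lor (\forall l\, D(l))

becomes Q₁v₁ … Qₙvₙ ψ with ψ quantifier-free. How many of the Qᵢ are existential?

First replace A → B with ¬A ∨ B.
  \neg (\neg (\neg \neg (\exists j\, C(j)) \lor (\forall m\, \neg D(m))) \lor (\exists i\, \forall n\, (\neg G(n) \lor \neg C(i)))) \lor (\forall l\, D(l))
Move each ¬ inward, flipping quantifiers it crosses:
  ((\exists j\, C(j)) \lor (\forall m\, \neg D(m))) \land (\forall i\, \exists n\, (G(n) \land C(i))) \lor (\forall l\, D(l))
Extract every quantifier outward, since the variables are now distinct and don't occur free across branches:
  \exists j\, \forall m\, \forall i\, \exists n\, \forall l\, ((C(j) \lor \neg D(m)) \land G(n) \land C(i) \lor D(l))
The prefix is \exists j \forall m \forall i \exists n \forall l: 3 universal, 2 existential.

2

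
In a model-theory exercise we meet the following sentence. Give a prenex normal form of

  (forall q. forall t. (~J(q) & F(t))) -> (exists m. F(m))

exists q. exists t. exists m. (J(q) | ~F(t) | F(m))

Eliminate → and ↔ using ¬ and ∨.
  ~(forall q. forall t. (~J(q) & F(t))) | (exists m. F(m))
Move each ¬ inward, flipping quantifiers it crosses:
  (exists q. exists t. (J(q) | ~F(t))) | (exists m. F(m))
All bound variables are already distinct, so no renaming is needed.
Extract every quantifier outward, since the variables are now distinct and don't occur free across branches:
  exists q. exists t. exists m. (J(q) | ~F(t) | F(m))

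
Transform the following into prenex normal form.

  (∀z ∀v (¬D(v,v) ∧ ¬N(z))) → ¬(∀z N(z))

Eliminate → and ↔ using ¬ and ∨.
  ¬(∀z ∀v (¬D(v,v) ∧ ¬N(z))) ∨ ¬(∀z N(z))
Drive negations inward (¬∀x A ≡ ∃x ¬A, ¬∃x A ≡ ∀x ¬A, De Morgan for ∧/∨):
  (∃z ∃v (D(v,v) ∨ N(z))) ∨ (∃z ¬N(z))
Rename bound variables to avoid capture: z↦p.
  (∃z ∃v (D(v,v) ∨ N(z))) ∨ (∃p ¬N(p))
Pull the quantifiers to the front (each side's bound variable is not free in the other side):
  ∃z ∃v ∃p (D(v,v) ∨ N(z) ∨ ¬N(p))

∃z ∃v ∃p (D(v,v) ∨ N(z) ∨ ¬N(p))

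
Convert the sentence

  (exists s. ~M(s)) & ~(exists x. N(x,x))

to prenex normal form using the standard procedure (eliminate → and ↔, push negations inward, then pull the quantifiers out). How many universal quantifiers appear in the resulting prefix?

1

Move each ¬ inward, flipping quantifiers it crosses:
  (exists s. ~M(s)) & (forall x. ~N(x,x))
Finally move all quantifiers to the prefix:
  exists s. forall x. (~M(s) & ~N(x,x))
The prefix is exists s forall x: 1 universal, 1 existential.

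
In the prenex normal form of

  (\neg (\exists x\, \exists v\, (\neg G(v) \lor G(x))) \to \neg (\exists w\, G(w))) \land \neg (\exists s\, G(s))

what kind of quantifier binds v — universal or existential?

existential

Rewrite implications/biconditionals: A → B as ¬A ∨ B.
  (\neg \neg (\exists x\, \exists v\, (\neg G(v) \lor G(x))) \lor \neg (\exists w\, G(w))) \land \neg (\exists s\, G(s))
Drive negations inward (¬∀x A ≡ ∃x ¬A, ¬∃x A ≡ ∀x ¬A, De Morgan for ∧/∨):
  ((\exists x\, \exists v\, (\neg G(v) \lor G(x))) \lor (\forall w\, \neg G(w))) \land (\forall s\, \neg G(s))
All bound variables are already distinct, so no renaming is needed.
Finally move all quantifiers to the prefix:
  \exists x\, \exists v\, \forall w\, \forall s\, ((\neg G(v) \lor G(x) \lor \neg G(w)) \land \neg G(s))
The quantifier \exists v sits under an even number of negations (counting the antecedent side of each →), so it remains existential.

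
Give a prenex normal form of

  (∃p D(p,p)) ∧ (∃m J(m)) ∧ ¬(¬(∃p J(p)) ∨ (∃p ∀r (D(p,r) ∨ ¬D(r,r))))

∃p ∃m ∃x ∀w1 ∃r (D(p,p) ∧ J(m) ∧ J(x) ∧ ¬D(w1,r) ∧ D(r,r))

Push ¬ through the quantifiers and connectives to reach negation normal form:
  (∃p D(p,p)) ∧ (∃m J(m)) ∧ (∃p J(p)) ∧ (∀p ∃r (¬D(p,r) ∧ D(r,r)))
Give each quantifier a distinct variable: p↦x, p↦w1.
  (∃p D(p,p)) ∧ (∃m J(m)) ∧ (∃x J(x)) ∧ (∀w1 ∃r (¬D(w1,r) ∧ D(r,r)))
Extract every quantifier outward, since the variables are now distinct and don't occur free across branches:
  ∃p ∃m ∃x ∀w1 ∃r (D(p,p) ∧ J(m) ∧ J(x) ∧ ¬D(w1,r) ∧ D(r,r))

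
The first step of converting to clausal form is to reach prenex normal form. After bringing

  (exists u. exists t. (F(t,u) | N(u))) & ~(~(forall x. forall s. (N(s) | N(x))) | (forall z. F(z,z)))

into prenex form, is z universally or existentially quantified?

existential

Drive negations inward (¬∀x A ≡ ∃x ¬A, ¬∃x A ≡ ∀x ¬A, De Morgan for ∧/∨):
  (exists u. exists t. (F(t,u) | N(u))) & (forall x. forall s. (N(s) | N(x))) & (exists z. ~F(z,z))
All bound variables are already distinct, so no renaming is needed.
Extract every quantifier outward, since the variables are now distinct and don't occur free across branches:
  exists u. exists t. forall x. forall s. exists z. ((F(t,u) | N(u)) & (N(s) | N(x)) & ~F(z,z))
The quantifier forall z sits under an odd number of negations, so it flips to exists z.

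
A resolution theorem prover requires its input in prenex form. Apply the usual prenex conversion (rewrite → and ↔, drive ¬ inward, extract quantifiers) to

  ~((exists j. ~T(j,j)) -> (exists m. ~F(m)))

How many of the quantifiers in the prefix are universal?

Eliminate → and ↔ using ¬ and ∨.
  ~(~(exists j. ~T(j,j)) | (exists m. ~F(m)))
Drive negations inward (¬∀x A ≡ ∃x ¬A, ¬∃x A ≡ ∀x ¬A, De Morgan for ∧/∨):
  (exists j. ~T(j,j)) & (forall m. F(m))
Pull the quantifiers to the front (each side's bound variable is not free in the other side):
  exists j. forall m. (~T(j,j) & F(m))
The prefix is exists j forall m: 1 universal, 1 existential.

1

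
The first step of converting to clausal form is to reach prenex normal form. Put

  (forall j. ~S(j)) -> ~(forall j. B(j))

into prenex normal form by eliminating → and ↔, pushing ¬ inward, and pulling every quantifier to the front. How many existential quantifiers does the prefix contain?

2

Rewrite implications/biconditionals: A → B as ¬A ∨ B.
  ~(forall j. ~S(j)) | ~(forall j. B(j))
Push ¬ through the quantifiers and connectives to reach negation normal form:
  (exists j. S(j)) | (exists j. ~B(j))
Standardize variables apart so no two quantifiers bind the same name: j↦y.
  (exists j. S(j)) | (exists y. ~B(y))
Pull the quantifiers to the front (each side's bound variable is not free in the other side):
  exists j. exists y. (S(j) | ~B(y))
The prefix is exists j exists y: 0 universal, 2 existential.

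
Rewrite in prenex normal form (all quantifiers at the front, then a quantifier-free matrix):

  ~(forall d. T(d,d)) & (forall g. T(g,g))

Drive negations inward (¬∀x A ≡ ∃x ¬A, ¬∃x A ≡ ∀x ¬A, De Morgan for ∧/∨):
  (exists d. ~T(d,d)) & (forall g. T(g,g))
All bound variables are already distinct, so no renaming is needed.
Pull the quantifiers to the front (each side's bound variable is not free in the other side):
  exists d. forall g. (~T(d,d) & T(g,g))

exists d. forall g. (~T(d,d) & T(g,g))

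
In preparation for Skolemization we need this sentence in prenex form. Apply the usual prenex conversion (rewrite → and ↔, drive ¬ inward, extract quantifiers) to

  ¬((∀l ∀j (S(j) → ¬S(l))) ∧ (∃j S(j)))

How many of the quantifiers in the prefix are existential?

2

Rewrite implications/biconditionals: A → B as ¬A ∨ B.
  ¬((∀l ∀j (¬S(j) ∨ ¬S(l))) ∧ (∃j S(j)))
Push ¬ through the quantifiers and connectives to reach negation normal form:
  (∃l ∃j (S(j) ∧ S(l))) ∨ (∀j ¬S(j))
Give each quantifier a distinct variable: j↦y1.
  (∃l ∃j (S(j) ∧ S(l))) ∨ (∀y1 ¬S(y1))
Pull the quantifiers to the front (each side's bound variable is not free in the other side):
  ∃l ∃j ∀y1 (S(j) ∧ S(l) ∨ ¬S(y1))
The prefix is ∃l ∃j ∀y1: 1 universal, 2 existential.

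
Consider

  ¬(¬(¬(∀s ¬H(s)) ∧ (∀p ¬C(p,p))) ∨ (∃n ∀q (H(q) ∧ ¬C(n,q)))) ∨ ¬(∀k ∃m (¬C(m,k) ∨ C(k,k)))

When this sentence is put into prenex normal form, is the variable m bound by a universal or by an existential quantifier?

Push ¬ through the quantifiers and connectives to reach negation normal form:
  (∃s H(s)) ∧ (∀p ¬C(p,p)) ∧ (∀n ∃q (¬H(q) ∨ C(n,q))) ∨ (∃k ∀m (C(m,k) ∧ ¬C(k,k)))
Extract every quantifier outward, since the variables are now distinct and don't occur free across branches:
  ∃s ∀p ∀n ∃q ∃k ∀m (H(s) ∧ ¬C(p,p) ∧ (¬H(q) ∨ C(n,q)) ∨ C(m,k) ∧ ¬C(k,k))
The quantifier ∃m sits under an odd number of negations, so it flips to ∀m.

universal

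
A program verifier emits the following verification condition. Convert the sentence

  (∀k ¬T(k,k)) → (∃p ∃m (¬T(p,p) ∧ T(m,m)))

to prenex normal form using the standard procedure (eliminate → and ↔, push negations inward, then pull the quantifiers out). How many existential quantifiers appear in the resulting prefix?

Eliminate → and ↔ using ¬ and ∨.
  ¬(∀k ¬T(k,k)) ∨ (∃p ∃m (¬T(p,p) ∧ T(m,m)))
Move each ¬ inward, flipping quantifiers it crosses:
  (∃k T(k,k)) ∨ (∃p ∃m (¬T(p,p) ∧ T(m,m)))
All bound variables are already distinct, so no renaming is needed.
Extract every quantifier outward, since the variables are now distinct and don't occur free across branches:
  ∃k ∃p ∃m (T(k,k) ∨ ¬T(p,p) ∧ T(m,m))
The prefix is ∃k ∃p ∃m: 0 universal, 3 existential.

3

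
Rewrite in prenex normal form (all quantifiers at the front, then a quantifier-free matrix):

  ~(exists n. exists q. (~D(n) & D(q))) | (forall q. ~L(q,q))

forall n. forall q. forall s. (D(n) | ~D(q) | ~L(s,s))

Move each ¬ inward, flipping quantifiers it crosses:
  (forall n. forall q. (D(n) | ~D(q))) | (forall q. ~L(q,q))
Standardize variables apart so no two quantifiers bind the same name: q↦s.
  (forall n. forall q. (D(n) | ~D(q))) | (forall s. ~L(s,s))
Finally move all quantifiers to the prefix:
  forall n. forall q. forall s. (D(n) | ~D(q) | ~L(s,s))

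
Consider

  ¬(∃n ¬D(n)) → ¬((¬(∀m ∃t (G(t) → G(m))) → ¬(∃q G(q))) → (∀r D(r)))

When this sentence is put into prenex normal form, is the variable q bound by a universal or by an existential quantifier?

universal

First replace A → B with ¬A ∨ B.
  ¬¬(∃n ¬D(n)) ∨ ¬(¬(¬¬(∀m ∃t (¬G(t) ∨ G(m))) ∨ ¬(∃q G(q))) ∨ (∀r D(r)))
Drive negations inward (¬∀x A ≡ ∃x ¬A, ¬∃x A ≡ ∀x ¬A, De Morgan for ∧/∨):
  (∃n ¬D(n)) ∨ ((∀m ∃t (¬G(t) ∨ G(m))) ∨ (∀q ¬G(q))) ∧ (∃r ¬D(r))
Extract every quantifier outward, since the variables are now distinct and don't occur free across branches:
  ∃n ∀m ∃t ∀q ∃r (¬D(n) ∨ (¬G(t) ∨ G(m) ∨ ¬G(q)) ∧ ¬D(r))
The quantifier ∃q sits under an odd number of negations (counting the antecedent side of each →), so it flips to ∀q.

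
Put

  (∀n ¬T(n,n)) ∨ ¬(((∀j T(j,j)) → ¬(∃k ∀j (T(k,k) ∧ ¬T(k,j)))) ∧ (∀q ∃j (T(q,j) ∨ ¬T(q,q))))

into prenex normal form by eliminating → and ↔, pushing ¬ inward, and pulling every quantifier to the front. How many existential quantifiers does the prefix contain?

2

First replace A → B with ¬A ∨ B.
  (∀n ¬T(n,n)) ∨ ¬((¬(∀j T(j,j)) ∨ ¬(∃k ∀j (T(k,k) ∧ ¬T(k,j)))) ∧ (∀q ∃j (T(q,j) ∨ ¬T(q,q))))
Drive negations inward (¬∀x A ≡ ∃x ¬A, ¬∃x A ≡ ∀x ¬A, De Morgan for ∧/∨):
  (∀n ¬T(n,n)) ∨ (∀j T(j,j)) ∧ (∃k ∀j (T(k,k) ∧ ¬T(k,j))) ∨ (∃q ∀j (¬T(q,j) ∧ T(q,q)))
Standardize variables apart so no two quantifiers bind the same name: j↦x, j↦t.
  (∀n ¬T(n,n)) ∨ (∀j T(j,j)) ∧ (∃k ∀x (T(k,k) ∧ ¬T(k,x))) ∨ (∃q ∀t (¬T(q,t) ∧ T(q,q)))
Finally move all quantifiers to the prefix:
  ∀n ∀j ∃k ∀x ∃q ∀t (¬T(n,n) ∨ T(j,j) ∧ T(k,k) ∧ ¬T(k,x) ∨ ¬T(q,t) ∧ T(q,q))
The prefix is ∀n ∀j ∃k ∀x ∃q ∀t: 4 universal, 2 existential.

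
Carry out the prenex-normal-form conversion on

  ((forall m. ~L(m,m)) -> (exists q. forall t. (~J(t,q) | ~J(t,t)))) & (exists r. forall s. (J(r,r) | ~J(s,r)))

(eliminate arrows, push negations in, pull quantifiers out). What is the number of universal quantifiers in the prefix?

Eliminate → and ↔ using ¬ and ∨.
  (~(forall m. ~L(m,m)) | (exists q. forall t. (~J(t,q) | ~J(t,t)))) & (exists r. forall s. (J(r,r) | ~J(s,r)))
Move each ¬ inward, flipping quantifiers it crosses:
  ((exists m. L(m,m)) | (exists q. forall t. (~J(t,q) | ~J(t,t)))) & (exists r. forall s. (J(r,r) | ~J(s,r)))
All bound variables are already distinct, so no renaming is needed.
Pull the quantifiers to the front (each side's bound variable is not free in the other side):
  exists m. exists q. forall t. exists r. forall s. ((L(m,m) | ~J(t,q) | ~J(t,t)) & (J(r,r) | ~J(s,r)))
The prefix is exists m exists q forall t exists r forall s: 2 universal, 3 existential.

2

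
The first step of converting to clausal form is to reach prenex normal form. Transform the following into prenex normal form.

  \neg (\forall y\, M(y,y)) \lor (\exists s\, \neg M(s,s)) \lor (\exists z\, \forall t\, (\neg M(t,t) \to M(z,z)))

\exists y\, \exists s\, \exists z\, \forall t\, (\neg M(y,y) \lor \neg M(s,s) \lor M(t,t) \lor M(z,z))

Rewrite implications/biconditionals: A → B as ¬A ∨ B.
  \neg (\forall y\, M(y,y)) \lor (\exists s\, \neg M(s,s)) \lor (\exists z\, \forall t\, (\neg \neg M(t,t) \lor M(z,z)))
Move each ¬ inward, flipping quantifiers it crosses:
  (\exists y\, \neg M(y,y)) \lor (\exists s\, \neg M(s,s)) \lor (\exists z\, \forall t\, (M(t,t) \lor M(z,z)))
Finally move all quantifiers to the prefix:
  \exists y\, \exists s\, \exists z\, \forall t\, (\neg M(y,y) \lor \neg M(s,s) \lor M(t,t) \lor M(z,z))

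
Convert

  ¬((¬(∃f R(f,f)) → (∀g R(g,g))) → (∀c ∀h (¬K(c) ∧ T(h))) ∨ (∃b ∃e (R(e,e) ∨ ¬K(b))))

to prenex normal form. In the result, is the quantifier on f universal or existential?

existential

Rewrite implications/biconditionals: A → B as ¬A ∨ B.
  ¬(¬(¬¬(∃f R(f,f)) ∨ (∀g R(g,g))) ∨ (∀c ∀h (¬K(c) ∧ T(h))) ∨ (∃b ∃e (R(e,e) ∨ ¬K(b))))
Drive negations inward (¬∀x A ≡ ∃x ¬A, ¬∃x A ≡ ∀x ¬A, De Morgan for ∧/∨):
  ((∃f R(f,f)) ∨ (∀g R(g,g))) ∧ (∃c ∃h (K(c) ∨ ¬T(h))) ∧ (∀b ∀e (¬R(e,e) ∧ K(b)))
Pull the quantifiers to the front (each side's bound variable is not free in the other side):
  ∃f ∀g ∃c ∃h ∀b ∀e ((R(f,f) ∨ R(g,g)) ∧ (K(c) ∨ ¬T(h)) ∧ ¬R(e,e) ∧ K(b))
The quantifier ∃f sits under an even number of negations (counting the antecedent side of each →), so it remains existential.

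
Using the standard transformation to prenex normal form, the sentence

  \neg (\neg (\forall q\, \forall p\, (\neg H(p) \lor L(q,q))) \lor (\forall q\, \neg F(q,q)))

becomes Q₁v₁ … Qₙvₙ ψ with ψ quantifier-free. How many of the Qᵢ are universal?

2

Drive negations inward (¬∀x A ≡ ∃x ¬A, ¬∃x A ≡ ∀x ¬A, De Morgan for ∧/∨):
  (\forall q\, \forall p\, (\neg H(p) \lor L(q,q))) \land (\exists q\, F(q,q))
Standardize variables apart so no two quantifiers bind the same name: q↦c.
  (\forall q\, \forall p\, (\neg H(p) \lor L(q,q))) \land (\exists c\, F(c,c))
Pull the quantifiers to the front (each side's bound variable is not free in the other side):
  \forall q\, \forall p\, \exists c\, ((\neg H(p) \lor L(q,q)) \land F(c,c))
The prefix is \forall q \forall p \exists c: 2 universal, 1 existential.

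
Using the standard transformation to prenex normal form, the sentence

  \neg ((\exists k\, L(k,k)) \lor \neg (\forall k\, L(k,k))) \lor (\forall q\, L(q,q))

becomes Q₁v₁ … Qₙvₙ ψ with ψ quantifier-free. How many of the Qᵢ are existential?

Push ¬ through the quantifiers and connectives to reach negation normal form:
  (\forall k\, \neg L(k,k)) \land (\forall k\, L(k,k)) \lor (\forall q\, L(q,q))
Give each quantifier a distinct variable: k↦z1.
  (\forall k\, \neg L(k,k)) \land (\forall z1\, L(z1,z1)) \lor (\forall q\, L(q,q))
Extract every quantifier outward, since the variables are now distinct and don't occur free across branches:
  \forall k\, \forall z1\, \forall q\, (\neg L(k,k) \land L(z1,z1) \lor L(q,q))
The prefix is \forall k \forall z1 \forall q: 3 universal, 0 existential.

0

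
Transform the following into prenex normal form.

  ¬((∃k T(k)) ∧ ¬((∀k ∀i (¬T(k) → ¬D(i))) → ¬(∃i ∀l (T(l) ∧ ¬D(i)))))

∀k ∃v1 ∃i ∀b ∃l (¬T(k) ∨ ¬T(v1) ∧ D(i) ∨ ¬T(l) ∨ D(b))

First replace A → B with ¬A ∨ B.
  ¬((∃k T(k)) ∧ ¬(¬(∀k ∀i (¬¬T(k) ∨ ¬D(i))) ∨ ¬(∃i ∀l (T(l) ∧ ¬D(i)))))
Drive negations inward (¬∀x A ≡ ∃x ¬A, ¬∃x A ≡ ∀x ¬A, De Morgan for ∧/∨):
  (∀k ¬T(k)) ∨ (∃k ∃i (¬T(k) ∧ D(i))) ∨ (∀i ∃l (¬T(l) ∨ D(i)))
Rename bound variables to avoid capture: k↦v1, i↦b.
  (∀k ¬T(k)) ∨ (∃v1 ∃i (¬T(v1) ∧ D(i))) ∨ (∀b ∃l (¬T(l) ∨ D(b)))
Pull the quantifiers to the front (each side's bound variable is not free in the other side):
  ∀k ∃v1 ∃i ∀b ∃l (¬T(k) ∨ ¬T(v1) ∧ D(i) ∨ ¬T(l) ∨ D(b))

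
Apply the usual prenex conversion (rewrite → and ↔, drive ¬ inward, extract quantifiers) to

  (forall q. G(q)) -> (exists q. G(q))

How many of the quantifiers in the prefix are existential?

2

Rewrite implications/biconditionals: A → B as ¬A ∨ B.
  ~(forall q. G(q)) | (exists q. G(q))
Drive negations inward (¬∀x A ≡ ∃x ¬A, ¬∃x A ≡ ∀x ¬A, De Morgan for ∧/∨):
  (exists q. ~G(q)) | (exists q. G(q))
Standardize variables apart so no two quantifiers bind the same name: q↦s.
  (exists q. ~G(q)) | (exists s. G(s))
Finally move all quantifiers to the prefix:
  exists q. exists s. (~G(q) | G(s))
The prefix is exists q exists s: 0 universal, 2 existential.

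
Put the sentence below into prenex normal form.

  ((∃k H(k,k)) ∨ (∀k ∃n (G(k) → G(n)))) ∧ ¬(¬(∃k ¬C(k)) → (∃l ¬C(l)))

∃k ∀w ∃n ∀z ∀l ((H(k,k) ∨ ¬G(w) ∨ G(n)) ∧ C(z) ∧ C(l))

Rewrite implications/biconditionals: A → B as ¬A ∨ B.
  ((∃k H(k,k)) ∨ (∀k ∃n (¬G(k) ∨ G(n)))) ∧ ¬(¬¬(∃k ¬C(k)) ∨ (∃l ¬C(l)))
Move each ¬ inward, flipping quantifiers it crosses:
  ((∃k H(k,k)) ∨ (∀k ∃n (¬G(k) ∨ G(n)))) ∧ (∀k C(k)) ∧ (∀l C(l))
Give each quantifier a distinct variable: k↦w, k↦z.
  ((∃k H(k,k)) ∨ (∀w ∃n (¬G(w) ∨ G(n)))) ∧ (∀z C(z)) ∧ (∀l C(l))
Pull the quantifiers to the front (each side's bound variable is not free in the other side):
  ∃k ∀w ∃n ∀z ∀l ((H(k,k) ∨ ¬G(w) ∨ G(n)) ∧ C(z) ∧ C(l))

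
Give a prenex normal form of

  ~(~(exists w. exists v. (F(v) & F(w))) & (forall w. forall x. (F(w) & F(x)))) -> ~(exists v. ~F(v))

forall w. forall v. forall s. forall x. forall z. ((~F(v) | ~F(w)) & F(s) & F(x) | F(z))

First replace A → B with ¬A ∨ B.
  ~~(~(exists w. exists v. (F(v) & F(w))) & (forall w. forall x. (F(w) & F(x)))) | ~(exists v. ~F(v))
Drive negations inward (¬∀x A ≡ ∃x ¬A, ¬∃x A ≡ ∀x ¬A, De Morgan for ∧/∨):
  (forall w. forall v. (~F(v) | ~F(w))) & (forall w. forall x. (F(w) & F(x))) | (forall v. F(v))
Give each quantifier a distinct variable: w↦s, v↦z.
  (forall w. forall v. (~F(v) | ~F(w))) & (forall s. forall x. (F(s) & F(x))) | (forall z. F(z))
Finally move all quantifiers to the prefix:
  forall w. forall v. forall s. forall x. forall z. ((~F(v) | ~F(w)) & F(s) & F(x) | F(z))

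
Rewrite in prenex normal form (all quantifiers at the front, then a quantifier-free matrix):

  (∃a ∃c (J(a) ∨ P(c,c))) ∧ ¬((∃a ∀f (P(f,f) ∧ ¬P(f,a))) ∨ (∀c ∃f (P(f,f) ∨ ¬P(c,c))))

∃a ∃c ∀u ∃f ∃x ∀w ((J(a) ∨ P(c,c)) ∧ (¬P(f,f) ∨ P(f,u)) ∧ ¬P(w,w) ∧ P(x,x))

Push ¬ through the quantifiers and connectives to reach negation normal form:
  (∃a ∃c (J(a) ∨ P(c,c))) ∧ (∀a ∃f (¬P(f,f) ∨ P(f,a))) ∧ (∃c ∀f (¬P(f,f) ∧ P(c,c)))
Rename bound variables to avoid capture: a↦u, c↦x, f↦w.
  (∃a ∃c (J(a) ∨ P(c,c))) ∧ (∀u ∃f (¬P(f,f) ∨ P(f,u))) ∧ (∃x ∀w (¬P(w,w) ∧ P(x,x)))
Finally move all quantifiers to the prefix:
  ∃a ∃c ∀u ∃f ∃x ∀w ((J(a) ∨ P(c,c)) ∧ (¬P(f,f) ∨ P(f,u)) ∧ ¬P(w,w) ∧ P(x,x))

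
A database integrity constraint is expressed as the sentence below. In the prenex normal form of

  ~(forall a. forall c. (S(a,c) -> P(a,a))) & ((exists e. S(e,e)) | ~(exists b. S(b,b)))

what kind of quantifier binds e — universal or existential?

existential

Eliminate → and ↔ using ¬ and ∨.
  ~(forall a. forall c. (~S(a,c) | P(a,a))) & ((exists e. S(e,e)) | ~(exists b. S(b,b)))
Move each ¬ inward, flipping quantifiers it crosses:
  (exists a. exists c. (S(a,c) & ~P(a,a))) & ((exists e. S(e,e)) | (forall b. ~S(b,b)))
Extract every quantifier outward, since the variables are now distinct and don't occur free across branches:
  exists a. exists c. exists e. forall b. (S(a,c) & ~P(a,a) & (S(e,e) | ~S(b,b)))
The quantifier exists e sits under an even number of negations (counting the antecedent side of each →), so it remains existential.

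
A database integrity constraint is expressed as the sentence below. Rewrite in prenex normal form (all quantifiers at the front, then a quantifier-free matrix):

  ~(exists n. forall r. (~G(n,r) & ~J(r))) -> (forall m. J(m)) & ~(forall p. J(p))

Rewrite implications/biconditionals: A → B as ¬A ∨ B.
  ~~(exists n. forall r. (~G(n,r) & ~J(r))) | (forall m. J(m)) & ~(forall p. J(p))
Move each ¬ inward, flipping quantifiers it crosses:
  (exists n. forall r. (~G(n,r) & ~J(r))) | (forall m. J(m)) & (exists p. ~J(p))
Finally move all quantifiers to the prefix:
  exists n. forall r. forall m. exists p. (~G(n,r) & ~J(r) | J(m) & ~J(p))

exists n. forall r. forall m. exists p. (~G(n,r) & ~J(r) | J(m) & ~J(p))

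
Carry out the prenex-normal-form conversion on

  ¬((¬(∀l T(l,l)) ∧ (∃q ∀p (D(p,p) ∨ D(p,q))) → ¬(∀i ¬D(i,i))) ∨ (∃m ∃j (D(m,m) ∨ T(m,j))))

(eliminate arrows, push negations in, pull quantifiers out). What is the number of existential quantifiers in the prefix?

2

Eliminate → and ↔ using ¬ and ∨.
  ¬(¬(¬(∀l T(l,l)) ∧ (∃q ∀p (D(p,p) ∨ D(p,q)))) ∨ ¬(∀i ¬D(i,i)) ∨ (∃m ∃j (D(m,m) ∨ T(m,j))))
Push ¬ through the quantifiers and connectives to reach negation normal form:
  (∃l ¬T(l,l)) ∧ (∃q ∀p (D(p,p) ∨ D(p,q))) ∧ (∀i ¬D(i,i)) ∧ (∀m ∀j (¬D(m,m) ∧ ¬T(m,j)))
Extract every quantifier outward, since the variables are now distinct and don't occur free across branches:
  ∃l ∃q ∀p ∀i ∀m ∀j (¬T(l,l) ∧ (D(p,p) ∨ D(p,q)) ∧ ¬D(i,i) ∧ ¬D(m,m) ∧ ¬T(m,j))
The prefix is ∃l ∃q ∀p ∀i ∀m ∀j: 4 universal, 2 existential.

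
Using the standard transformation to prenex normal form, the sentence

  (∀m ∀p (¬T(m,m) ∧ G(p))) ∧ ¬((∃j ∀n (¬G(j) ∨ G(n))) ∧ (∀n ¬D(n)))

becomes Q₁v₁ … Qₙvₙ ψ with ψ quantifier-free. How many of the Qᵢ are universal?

3

Drive negations inward (¬∀x A ≡ ∃x ¬A, ¬∃x A ≡ ∀x ¬A, De Morgan for ∧/∨):
  (∀m ∀p (¬T(m,m) ∧ G(p))) ∧ ((∀j ∃n (G(j) ∧ ¬G(n))) ∨ (∃n D(n)))
Standardize variables apart so no two quantifiers bind the same name: n↦x1.
  (∀m ∀p (¬T(m,m) ∧ G(p))) ∧ ((∀j ∃n (G(j) ∧ ¬G(n))) ∨ (∃x1 D(x1)))
Extract every quantifier outward, since the variables are now distinct and don't occur free across branches:
  ∀m ∀p ∀j ∃n ∃x1 (¬T(m,m) ∧ G(p) ∧ (G(j) ∧ ¬G(n) ∨ D(x1)))
The prefix is ∀m ∀p ∀j ∃n ∃x1: 3 universal, 2 existential.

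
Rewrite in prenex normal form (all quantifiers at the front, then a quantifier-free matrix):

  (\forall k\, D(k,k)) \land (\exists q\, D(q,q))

\forall k\, \exists q\, (D(k,k) \land D(q,q))

All bound variables are already distinct, so no renaming is needed.
Pull the quantifiers to the front (each side's bound variable is not free in the other side):
  \forall k\, \exists q\, (D(k,k) \land D(q,q))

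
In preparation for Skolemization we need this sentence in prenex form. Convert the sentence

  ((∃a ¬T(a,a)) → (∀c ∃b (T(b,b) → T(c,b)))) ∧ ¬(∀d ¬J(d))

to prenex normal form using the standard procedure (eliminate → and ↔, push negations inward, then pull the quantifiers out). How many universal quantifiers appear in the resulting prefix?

Rewrite implications/biconditionals: A → B as ¬A ∨ B.
  (¬(∃a ¬T(a,a)) ∨ (∀c ∃b (¬T(b,b) ∨ T(c,b)))) ∧ ¬(∀d ¬J(d))
Push ¬ through the quantifiers and connectives to reach negation normal form:
  ((∀a T(a,a)) ∨ (∀c ∃b (¬T(b,b) ∨ T(c,b)))) ∧ (∃d J(d))
All bound variables are already distinct, so no renaming is needed.
Finally move all quantifiers to the prefix:
  ∀a ∀c ∃b ∃d ((T(a,a) ∨ ¬T(b,b) ∨ T(c,b)) ∧ J(d))
The prefix is ∀a ∀c ∃b ∃d: 2 universal, 2 existential.

2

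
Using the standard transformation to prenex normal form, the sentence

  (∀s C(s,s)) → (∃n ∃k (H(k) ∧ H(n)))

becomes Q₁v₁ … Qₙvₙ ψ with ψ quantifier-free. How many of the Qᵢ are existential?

3

Rewrite implications/biconditionals: A → B as ¬A ∨ B.
  ¬(∀s C(s,s)) ∨ (∃n ∃k (H(k) ∧ H(n)))
Push ¬ through the quantifiers and connectives to reach negation normal form:
  (∃s ¬C(s,s)) ∨ (∃n ∃k (H(k) ∧ H(n)))
All bound variables are already distinct, so no renaming is needed.
Extract every quantifier outward, since the variables are now distinct and don't occur free across branches:
  ∃s ∃n ∃k (¬C(s,s) ∨ H(k) ∧ H(n))
The prefix is ∃s ∃n ∃k: 0 universal, 3 existential.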